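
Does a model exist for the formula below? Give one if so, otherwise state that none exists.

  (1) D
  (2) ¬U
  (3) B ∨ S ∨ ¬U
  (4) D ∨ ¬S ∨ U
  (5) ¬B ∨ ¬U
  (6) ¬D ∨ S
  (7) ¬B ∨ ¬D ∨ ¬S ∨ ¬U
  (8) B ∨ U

D = True, B = True, S = True, U = False

Unit clause (D) forces D = True.
Unit clause (¬U) forces U = False.
In (¬D ∨ S) only S is left, so S = True.
In (B ∨ U) only B is left, so B = True.
All clauses satisfied.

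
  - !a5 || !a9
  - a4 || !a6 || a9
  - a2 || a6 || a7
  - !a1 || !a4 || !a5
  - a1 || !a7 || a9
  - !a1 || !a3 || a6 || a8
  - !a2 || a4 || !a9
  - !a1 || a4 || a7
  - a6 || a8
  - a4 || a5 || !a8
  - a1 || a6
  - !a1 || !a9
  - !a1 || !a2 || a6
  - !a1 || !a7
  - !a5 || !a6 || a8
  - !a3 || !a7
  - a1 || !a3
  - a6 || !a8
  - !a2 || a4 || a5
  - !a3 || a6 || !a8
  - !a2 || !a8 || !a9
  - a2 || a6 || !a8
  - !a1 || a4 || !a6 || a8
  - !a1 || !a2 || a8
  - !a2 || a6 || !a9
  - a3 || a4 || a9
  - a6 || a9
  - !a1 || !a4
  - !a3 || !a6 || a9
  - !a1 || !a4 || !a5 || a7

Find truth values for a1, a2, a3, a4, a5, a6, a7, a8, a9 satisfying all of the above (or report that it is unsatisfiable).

Try a1 = True:
  (!a1 || !a9) forces a9 = False.
  (!a1 || !a7) forces a7 = False.
  (!a1 || a4 || a7) forces a4 = True.
  clause (!a1 || !a4) is falsified — backtrack.
So a1 = False.
  then (a1 || a6) forces a6 = True.
  then (a1 || !a3) forces a3 = False.
Set a2 = False.
Set a4 = True.
Set a5 = False.
Set a7 = False.
Set a8 = True.
Set a9 = False.
All clauses satisfied.

a1 = False; a2 = False; a3 = False; a4 = True; a5 = False; a6 = True; a7 = False; a8 = True; a9 = False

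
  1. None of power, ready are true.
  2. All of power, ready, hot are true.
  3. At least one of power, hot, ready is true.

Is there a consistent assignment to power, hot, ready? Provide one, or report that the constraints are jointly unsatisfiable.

Case power = True:
  Constraint (1) is violated (power=T) — contradiction.
Case power = False:
  Constraint (2) is violated (power=F) — contradiction.
Both cases fail — unsatisfiable.

No satisfying assignment exists.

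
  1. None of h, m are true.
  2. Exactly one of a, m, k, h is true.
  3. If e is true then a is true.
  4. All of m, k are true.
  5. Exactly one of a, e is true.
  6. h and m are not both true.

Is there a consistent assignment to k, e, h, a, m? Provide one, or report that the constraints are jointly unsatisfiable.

Case m = True:
  Constraint (1) is violated (m=T) — contradiction.
Case m = False:
  Constraint (4) is violated (m=F) — contradiction.
Both cases fail — unsatisfiable.

The formula is unsatisfiable.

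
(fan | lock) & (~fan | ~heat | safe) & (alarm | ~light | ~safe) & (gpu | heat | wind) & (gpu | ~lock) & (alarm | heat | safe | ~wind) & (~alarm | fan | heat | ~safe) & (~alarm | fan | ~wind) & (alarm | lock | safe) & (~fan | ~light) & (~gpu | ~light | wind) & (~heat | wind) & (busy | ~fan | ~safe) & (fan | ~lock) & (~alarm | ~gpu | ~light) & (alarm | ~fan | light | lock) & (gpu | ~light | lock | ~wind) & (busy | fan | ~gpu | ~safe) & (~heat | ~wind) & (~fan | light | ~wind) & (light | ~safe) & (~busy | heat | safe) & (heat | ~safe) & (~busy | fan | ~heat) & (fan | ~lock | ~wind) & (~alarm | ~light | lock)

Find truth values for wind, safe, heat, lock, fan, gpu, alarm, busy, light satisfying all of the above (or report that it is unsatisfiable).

wind=F; safe=F; heat=F; lock=T; fan=T; gpu=T; alarm=F; busy=F; light=F

Set wind = False.
  then (~heat | wind) forces heat = False.
  then (heat | ~safe) forces safe = False.
  then (gpu | heat | wind) forces gpu = True.
  then (~gpu | ~light | wind) forces light = False.
  then (~busy | heat | safe) forces busy = False.
Set lock = True.
  then (fan | ~lock) forces fan = True.
Set alarm = False.
All clauses satisfied.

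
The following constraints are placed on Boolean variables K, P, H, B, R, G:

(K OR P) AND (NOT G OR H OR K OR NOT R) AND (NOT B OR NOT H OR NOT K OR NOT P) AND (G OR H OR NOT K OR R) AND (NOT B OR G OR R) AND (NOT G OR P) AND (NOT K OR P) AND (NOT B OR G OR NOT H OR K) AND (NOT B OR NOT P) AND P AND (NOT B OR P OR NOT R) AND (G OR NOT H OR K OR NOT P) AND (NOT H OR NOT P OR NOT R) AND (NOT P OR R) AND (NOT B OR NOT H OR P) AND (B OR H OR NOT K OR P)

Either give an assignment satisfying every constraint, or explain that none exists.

Unit clause (P) forces P = True.
In (NOT P OR R) only R is left, so R = True.
In (NOT B OR NOT P) only NOT B is left, so B = False.
In (NOT H OR NOT P OR NOT R) only NOT H is left, so H = False.
Set K = True.
Set G = False.
All clauses satisfied.

K: True; P: True; H: False; B: False; R: True; G: False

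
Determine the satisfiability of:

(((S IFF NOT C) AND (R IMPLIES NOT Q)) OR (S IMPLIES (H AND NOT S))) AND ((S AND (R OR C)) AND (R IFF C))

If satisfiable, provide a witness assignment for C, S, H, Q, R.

Case S = True: the formula simplifies to (NOT C AND (R IMPLIES NOT Q)) AND ((R OR C) AND (R IFF C)).
  C = True: the conjunct NOT C is False.
  C = False: simplifies to (R IMPLIES NOT Q) AND (R AND NOT R).
    R = True: the conjunct NOT R is False.
    R = False: the conjunct R is False.
Case S = False: the conjunct S is False.
Both cases fail — unsatisfiable.

UNSATISFIABLE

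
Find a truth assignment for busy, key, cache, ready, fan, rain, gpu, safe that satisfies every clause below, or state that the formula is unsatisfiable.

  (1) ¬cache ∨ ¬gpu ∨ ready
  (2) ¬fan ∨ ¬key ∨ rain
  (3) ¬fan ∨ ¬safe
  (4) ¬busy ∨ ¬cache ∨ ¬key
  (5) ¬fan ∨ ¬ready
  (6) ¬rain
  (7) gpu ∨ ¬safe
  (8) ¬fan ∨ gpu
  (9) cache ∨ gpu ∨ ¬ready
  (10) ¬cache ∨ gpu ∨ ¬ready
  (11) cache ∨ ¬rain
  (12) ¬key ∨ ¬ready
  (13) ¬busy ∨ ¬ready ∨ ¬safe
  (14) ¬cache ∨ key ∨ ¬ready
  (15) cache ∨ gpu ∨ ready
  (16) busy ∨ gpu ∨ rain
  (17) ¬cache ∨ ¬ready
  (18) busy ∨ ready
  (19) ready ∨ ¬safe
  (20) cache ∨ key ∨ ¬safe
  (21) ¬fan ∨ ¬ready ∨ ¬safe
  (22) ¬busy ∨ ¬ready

busy: True, key: False, cache: True, ready: False, fan: False, rain: False, gpu: False, safe: False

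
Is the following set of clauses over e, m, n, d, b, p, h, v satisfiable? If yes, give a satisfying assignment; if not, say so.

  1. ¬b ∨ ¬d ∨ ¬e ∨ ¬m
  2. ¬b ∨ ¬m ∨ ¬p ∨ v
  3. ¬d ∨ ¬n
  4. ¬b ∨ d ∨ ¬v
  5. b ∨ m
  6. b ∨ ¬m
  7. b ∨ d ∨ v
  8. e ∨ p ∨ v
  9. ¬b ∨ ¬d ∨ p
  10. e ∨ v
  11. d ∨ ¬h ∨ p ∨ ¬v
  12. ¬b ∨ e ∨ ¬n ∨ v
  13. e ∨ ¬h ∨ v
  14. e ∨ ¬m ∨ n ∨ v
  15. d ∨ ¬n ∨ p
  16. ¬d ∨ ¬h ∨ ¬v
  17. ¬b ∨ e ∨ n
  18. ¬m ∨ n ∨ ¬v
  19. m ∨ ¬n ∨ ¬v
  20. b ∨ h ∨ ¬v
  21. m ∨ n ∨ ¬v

e = True; m = False; n = False; d = False; b = True; p = False; h = True; v = False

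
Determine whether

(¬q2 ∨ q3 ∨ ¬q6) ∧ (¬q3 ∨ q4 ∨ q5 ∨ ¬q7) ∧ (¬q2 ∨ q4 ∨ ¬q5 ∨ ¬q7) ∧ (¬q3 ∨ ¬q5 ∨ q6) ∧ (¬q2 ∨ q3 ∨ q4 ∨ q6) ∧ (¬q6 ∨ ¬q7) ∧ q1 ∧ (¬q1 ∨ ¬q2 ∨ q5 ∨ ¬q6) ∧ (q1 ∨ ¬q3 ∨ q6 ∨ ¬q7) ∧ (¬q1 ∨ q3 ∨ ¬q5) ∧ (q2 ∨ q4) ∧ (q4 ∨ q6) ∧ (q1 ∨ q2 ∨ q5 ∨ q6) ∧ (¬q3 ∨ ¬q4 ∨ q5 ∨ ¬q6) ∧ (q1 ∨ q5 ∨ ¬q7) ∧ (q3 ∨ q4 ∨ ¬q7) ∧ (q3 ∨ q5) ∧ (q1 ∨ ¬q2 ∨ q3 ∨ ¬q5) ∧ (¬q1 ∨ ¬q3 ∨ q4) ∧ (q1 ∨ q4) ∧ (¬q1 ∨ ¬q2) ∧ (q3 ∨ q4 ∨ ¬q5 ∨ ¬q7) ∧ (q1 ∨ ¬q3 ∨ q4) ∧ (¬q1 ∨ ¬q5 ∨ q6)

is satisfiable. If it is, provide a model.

Unit clause (q1) forces q1 = True.
In (¬q1 ∨ ¬q2) only ¬q2 is left, so q2 = False.
In (q2 ∨ q4) only q4 is left, so q4 = True.
Set q3 = True.
Set q5 = True.
  then (¬q3 ∨ ¬q5 ∨ q6) forces q6 = True.
  then (¬q6 ∨ ¬q7) forces q7 = False.
All clauses satisfied.

q1 = True; q2 = False; q3 = True; q4 = True; q5 = True; q6 = True; q7 = False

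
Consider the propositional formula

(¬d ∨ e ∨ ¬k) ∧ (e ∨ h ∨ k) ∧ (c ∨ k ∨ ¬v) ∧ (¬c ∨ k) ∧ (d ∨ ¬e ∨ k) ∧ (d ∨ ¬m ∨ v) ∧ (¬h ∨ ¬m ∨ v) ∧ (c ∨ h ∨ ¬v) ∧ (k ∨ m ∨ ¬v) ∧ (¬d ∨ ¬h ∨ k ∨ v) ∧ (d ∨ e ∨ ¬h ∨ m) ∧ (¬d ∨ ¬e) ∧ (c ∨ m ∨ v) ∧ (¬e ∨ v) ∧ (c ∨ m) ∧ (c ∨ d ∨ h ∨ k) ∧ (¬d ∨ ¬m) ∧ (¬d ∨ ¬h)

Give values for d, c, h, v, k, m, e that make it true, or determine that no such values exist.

Set d = False.
Set c = True.
  then (¬c ∨ k) forces k = True.
Set h = True.
Try v = False:
  (d ∨ ¬m ∨ v) forces m = False.
  (d ∨ e ∨ ¬h ∨ m) forces e = True.
  clause (¬e ∨ v) is falsified — backtrack.
So v = True.
Set m = True.
Set e = False.
All clauses satisfied.

d = False, c = True, h = True, v = True, k = True, m = True, e = False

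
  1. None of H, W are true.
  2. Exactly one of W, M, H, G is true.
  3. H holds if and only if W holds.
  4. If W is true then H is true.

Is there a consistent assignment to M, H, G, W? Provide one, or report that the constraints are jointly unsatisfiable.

M = False; H = False; G = True; W = False

  (1) {H, W}: 0 true — none ✓
  (2) {W, M, H, G}: 1 true — exactly one ✓
  (3) H=F, W=F — same ✓
  (4) W=F ⇒ H: vacuous ✓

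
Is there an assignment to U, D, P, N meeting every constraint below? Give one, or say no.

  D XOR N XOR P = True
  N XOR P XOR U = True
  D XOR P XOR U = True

U = False, D = False, P = True, N = False

D XOR N XOR P = F XOR F XOR T = True ✓
N XOR P XOR U = F XOR T XOR F = True ✓
D XOR P XOR U = F XOR T XOR F = True ✓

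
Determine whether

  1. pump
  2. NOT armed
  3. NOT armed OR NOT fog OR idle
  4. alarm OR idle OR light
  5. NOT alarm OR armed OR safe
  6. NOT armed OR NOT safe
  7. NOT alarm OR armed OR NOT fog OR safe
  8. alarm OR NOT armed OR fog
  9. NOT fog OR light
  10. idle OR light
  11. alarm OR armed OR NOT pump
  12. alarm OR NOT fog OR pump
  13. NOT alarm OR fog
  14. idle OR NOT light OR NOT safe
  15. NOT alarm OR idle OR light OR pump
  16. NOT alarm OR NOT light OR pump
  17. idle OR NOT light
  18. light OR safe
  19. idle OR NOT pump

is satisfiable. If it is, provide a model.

light = True; alarm = True; idle = True; fog = True; pump = True; safe = True; armed = False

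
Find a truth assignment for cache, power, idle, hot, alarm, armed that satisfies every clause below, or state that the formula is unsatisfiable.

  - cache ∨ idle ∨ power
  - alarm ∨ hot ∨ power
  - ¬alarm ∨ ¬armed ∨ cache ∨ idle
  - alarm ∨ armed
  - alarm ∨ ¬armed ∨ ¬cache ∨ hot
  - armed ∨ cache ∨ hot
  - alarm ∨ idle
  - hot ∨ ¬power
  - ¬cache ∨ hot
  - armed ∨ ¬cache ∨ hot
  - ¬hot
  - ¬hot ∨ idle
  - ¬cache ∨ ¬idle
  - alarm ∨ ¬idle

Unit clause (¬hot) forces hot = False.
In (hot ∨ ¬power) only ¬power is left, so power = False.
In (¬cache ∨ hot) only ¬cache is left, so cache = False.
In (cache ∨ idle ∨ power) only idle is left, so idle = True.
In (alarm ∨ hot ∨ power) only alarm is left, so alarm = True.
In (armed ∨ cache ∨ hot) only armed is left, so armed = True.
All clauses satisfied.

cache = False; power = False; idle = True; hot = False; alarm = True; armed = True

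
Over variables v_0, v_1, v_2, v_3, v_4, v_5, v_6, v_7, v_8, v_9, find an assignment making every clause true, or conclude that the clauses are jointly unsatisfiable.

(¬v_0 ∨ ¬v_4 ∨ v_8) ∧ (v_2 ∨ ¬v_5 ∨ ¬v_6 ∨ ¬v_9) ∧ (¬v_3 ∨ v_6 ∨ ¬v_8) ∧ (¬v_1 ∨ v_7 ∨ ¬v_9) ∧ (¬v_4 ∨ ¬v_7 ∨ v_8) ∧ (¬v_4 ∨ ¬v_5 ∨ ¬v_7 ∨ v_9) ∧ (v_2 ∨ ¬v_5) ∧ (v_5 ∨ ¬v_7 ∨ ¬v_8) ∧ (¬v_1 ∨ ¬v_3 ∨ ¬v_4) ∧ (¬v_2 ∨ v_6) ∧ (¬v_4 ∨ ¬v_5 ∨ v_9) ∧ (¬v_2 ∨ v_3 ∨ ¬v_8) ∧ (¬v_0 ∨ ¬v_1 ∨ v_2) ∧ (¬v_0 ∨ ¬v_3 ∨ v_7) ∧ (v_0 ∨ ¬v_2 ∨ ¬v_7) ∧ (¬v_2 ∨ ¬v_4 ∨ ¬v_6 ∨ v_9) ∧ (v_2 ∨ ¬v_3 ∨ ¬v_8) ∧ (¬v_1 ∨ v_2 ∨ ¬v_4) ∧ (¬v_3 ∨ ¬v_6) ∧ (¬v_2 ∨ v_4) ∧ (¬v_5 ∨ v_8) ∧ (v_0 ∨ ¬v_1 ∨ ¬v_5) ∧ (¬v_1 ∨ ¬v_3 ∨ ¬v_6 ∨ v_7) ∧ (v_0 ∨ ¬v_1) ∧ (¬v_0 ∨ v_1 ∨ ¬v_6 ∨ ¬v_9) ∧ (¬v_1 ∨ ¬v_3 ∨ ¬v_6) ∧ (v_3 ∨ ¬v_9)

Set v_0 = False.
  then (v_0 ∨ ¬v_1) forces v_1 = False.
Set v_2 = False.
  then (v_2 ∨ ¬v_5) forces v_5 = False.
Set v_3 = False.
  then (v_3 ∨ ¬v_9) forces v_9 = False.
Set v_4 = False.
Set v_6 = True.
Set v_7 = False.
Set v_8 = True.
All clauses satisfied.

v_0 = False; v_1 = False; v_2 = False; v_3 = False; v_4 = False; v_5 = False; v_6 = True; v_7 = False; v_8 = True; v_9 = False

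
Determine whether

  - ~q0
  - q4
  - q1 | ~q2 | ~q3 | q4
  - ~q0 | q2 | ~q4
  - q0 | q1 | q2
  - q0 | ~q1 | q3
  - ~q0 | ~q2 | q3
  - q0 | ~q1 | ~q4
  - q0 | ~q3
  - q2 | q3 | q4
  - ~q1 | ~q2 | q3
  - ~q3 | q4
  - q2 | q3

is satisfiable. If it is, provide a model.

Unit clause (~q0) forces q0 = False.
Unit clause (q4) forces q4 = True.
In (q0 | ~q1 | ~q4) only ~q1 is left, so q1 = False.
In (q0 | ~q3) only ~q3 is left, so q3 = False.
In (q2 | q3) only q2 is left, so q2 = True.
All clauses satisfied.

q0: False, q1: False, q2: True, q3: False, q4: True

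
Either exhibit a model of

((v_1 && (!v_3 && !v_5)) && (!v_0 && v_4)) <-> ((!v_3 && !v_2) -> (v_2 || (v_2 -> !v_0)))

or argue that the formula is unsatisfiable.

v_0 = False, v_1 = True, v_2 = True, v_3 = False, v_4 = True, v_5 = False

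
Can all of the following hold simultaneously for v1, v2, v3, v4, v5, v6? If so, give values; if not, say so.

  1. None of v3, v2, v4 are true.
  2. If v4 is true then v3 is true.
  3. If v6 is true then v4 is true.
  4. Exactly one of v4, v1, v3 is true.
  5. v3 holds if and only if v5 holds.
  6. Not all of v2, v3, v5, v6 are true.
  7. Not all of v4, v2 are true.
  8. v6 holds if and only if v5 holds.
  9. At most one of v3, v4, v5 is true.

v1=T; v2=F; v3=F; v4=F; v5=F; v6=F

  (1) {v3, v2, v4}: 0 true — none ✓
  (2) v4=F ⇒ v3: vacuous ✓
  (3) v6=F ⇒ v4: vacuous ✓
  (4) {v4, v1, v3}: 1 true — exactly one ✓
  (5) v3=F, v5=F — same ✓
  (6) {v2, v3, v5, v6}: 0/4 true — not all ✓
  (7) {v4, v2}: 0/2 true — not all ✓
  (8) v6=F, v5=F — same ✓
  (9) {v3, v4, v5}: 0 true — at most one ✓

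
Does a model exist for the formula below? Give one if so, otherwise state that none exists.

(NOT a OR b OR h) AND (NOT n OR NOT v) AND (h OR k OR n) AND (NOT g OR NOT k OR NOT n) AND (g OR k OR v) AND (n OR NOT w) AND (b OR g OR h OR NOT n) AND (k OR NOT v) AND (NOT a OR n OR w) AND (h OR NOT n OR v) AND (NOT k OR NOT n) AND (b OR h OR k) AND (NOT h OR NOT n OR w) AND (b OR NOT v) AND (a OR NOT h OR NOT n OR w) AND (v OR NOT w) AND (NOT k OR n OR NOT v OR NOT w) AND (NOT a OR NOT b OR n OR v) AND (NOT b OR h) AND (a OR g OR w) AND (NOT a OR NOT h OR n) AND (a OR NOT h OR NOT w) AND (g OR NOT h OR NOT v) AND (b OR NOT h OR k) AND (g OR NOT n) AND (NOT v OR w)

h: False, w: False, k: True, g: True, n: False, v: False, a: False, b: False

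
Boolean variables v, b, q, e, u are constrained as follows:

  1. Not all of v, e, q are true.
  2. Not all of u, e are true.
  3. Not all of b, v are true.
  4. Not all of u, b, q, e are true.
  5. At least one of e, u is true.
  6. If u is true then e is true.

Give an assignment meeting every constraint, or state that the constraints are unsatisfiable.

v: False, b: True, q: True, e: True, u: False

  (1) {v, e, q}: 2/3 true — not all ✓
  (2) {u, e}: 1/2 true — not all ✓
  (3) {b, v}: 1/2 true — not all ✓
  (4) {u, b, q, e}: 3/4 true — not all ✓
  (5) {e, u}: 1 true — at least one ✓
  (6) u=F ⇒ e: vacuous ✓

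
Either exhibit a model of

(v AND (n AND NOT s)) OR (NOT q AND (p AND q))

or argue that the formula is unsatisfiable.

n = True; p = False; q = True; s = False; v = True

  (v AND (n AND NOT s)) OR (NOT q AND (p AND q)) = True
    v AND (n AND NOT s) = True
      n AND NOT s = True
        NOT s = True
    NOT q AND (p AND q) = False
      NOT q = False
      p AND q = False
The formula evaluates to True.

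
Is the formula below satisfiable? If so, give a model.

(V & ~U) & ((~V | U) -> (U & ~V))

V: True; U: False

  V & ~U = True
    ~U = True
  (~V | U) -> (U & ~V) = True
    ~V | U = False
      ~V = False
    U & ~V = False
      ~V = False
Both conjuncts True, so the formula holds.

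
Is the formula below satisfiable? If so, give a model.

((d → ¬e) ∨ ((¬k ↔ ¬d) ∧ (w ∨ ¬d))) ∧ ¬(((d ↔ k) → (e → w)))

e=T, w=F, d=F, k=F

  (d → ¬e) ∨ ((¬k ↔ ¬d) ∧ (w ∨ ¬d)) = True
    d → ¬e = True
      ¬e = False
    (¬k ↔ ¬d) ∧ (w ∨ ¬d) = True
      ¬k ↔ ¬d = True
        ¬k = True
        ¬d = True
      w ∨ ¬d = True
        ¬d = True
  ¬(((d ↔ k) → (e → w))) = True
    (d ↔ k) → (e → w) = False
      d ↔ k = True
      e → w = False
Both conjuncts True, so the formula holds.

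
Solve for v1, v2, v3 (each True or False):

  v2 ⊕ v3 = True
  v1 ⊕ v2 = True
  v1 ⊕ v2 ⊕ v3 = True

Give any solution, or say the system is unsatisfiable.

v1=F; v2=T; v3=F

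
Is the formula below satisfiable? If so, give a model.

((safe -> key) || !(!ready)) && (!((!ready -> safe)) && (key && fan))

key: True, safe: False, ready: False, fan: True

  (safe -> key) || !(!ready) = True
    safe -> key = True
    !(!ready) = False
      !ready = True
  !((!ready -> safe)) && (key && fan) = True
    !((!ready -> safe)) = True
      !ready -> safe = False
        !ready = True
    key && fan = True
Both conjuncts True, so the formula holds.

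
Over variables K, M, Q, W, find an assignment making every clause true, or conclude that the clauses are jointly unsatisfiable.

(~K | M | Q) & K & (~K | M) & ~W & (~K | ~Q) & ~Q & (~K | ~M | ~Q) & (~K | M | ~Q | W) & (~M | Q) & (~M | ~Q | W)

UNSATISFIABLE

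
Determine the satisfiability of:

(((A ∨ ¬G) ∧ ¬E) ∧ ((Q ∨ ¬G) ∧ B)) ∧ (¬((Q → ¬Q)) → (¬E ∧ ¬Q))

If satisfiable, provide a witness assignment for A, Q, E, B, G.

A: True, Q: False, E: False, B: True, G: False

  ((A ∨ ¬G) ∧ ¬E) ∧ ((Q ∨ ¬G) ∧ B) = True
    (A ∨ ¬G) ∧ ¬E = True
      A ∨ ¬G = True
        ¬G = True
      ¬E = True
    (Q ∨ ¬G) ∧ B = True
      Q ∨ ¬G = True
        ¬G = True
  ¬((Q → ¬Q)) → (¬E ∧ ¬Q) = True
    ¬((Q → ¬Q)) = False
      Q → ¬Q = True
        ¬Q = True
    ¬E ∧ ¬Q = True
      ¬E = True
      ¬Q = True
Both conjuncts True, so the formula holds.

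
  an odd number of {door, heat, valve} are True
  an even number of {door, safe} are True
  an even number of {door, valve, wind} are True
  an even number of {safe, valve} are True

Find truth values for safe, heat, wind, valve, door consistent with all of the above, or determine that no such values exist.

safe = True, heat = True, wind = False, valve = True, door = True

{door, heat, valve}: 3 true → odd ✓
{door, safe}: 2 true → even ✓
{door, valve, wind}: 2 true → even ✓
{safe, valve}: 2 true → even ✓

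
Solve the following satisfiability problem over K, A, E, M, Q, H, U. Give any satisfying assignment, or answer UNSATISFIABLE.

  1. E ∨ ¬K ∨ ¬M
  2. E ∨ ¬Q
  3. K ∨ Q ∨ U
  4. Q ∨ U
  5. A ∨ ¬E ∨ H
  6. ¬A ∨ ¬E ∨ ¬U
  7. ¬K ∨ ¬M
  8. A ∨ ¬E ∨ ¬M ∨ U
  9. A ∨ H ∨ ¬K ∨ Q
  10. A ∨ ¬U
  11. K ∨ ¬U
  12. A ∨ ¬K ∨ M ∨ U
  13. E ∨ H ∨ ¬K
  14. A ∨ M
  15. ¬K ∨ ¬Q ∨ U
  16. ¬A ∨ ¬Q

Set K = True.
  then (¬K ∨ ¬M) forces M = False.
  then (A ∨ M) forces A = True.
  then (¬A ∨ ¬Q) forces Q = False.
  then (Q ∨ U) forces U = True.
  then (¬A ∨ ¬E ∨ ¬U) forces E = False.
  then (E ∨ H ∨ ¬K) forces H = True.
All clauses satisfied.

K=T, A=T, E=F, M=F, Q=F, H=T, U=T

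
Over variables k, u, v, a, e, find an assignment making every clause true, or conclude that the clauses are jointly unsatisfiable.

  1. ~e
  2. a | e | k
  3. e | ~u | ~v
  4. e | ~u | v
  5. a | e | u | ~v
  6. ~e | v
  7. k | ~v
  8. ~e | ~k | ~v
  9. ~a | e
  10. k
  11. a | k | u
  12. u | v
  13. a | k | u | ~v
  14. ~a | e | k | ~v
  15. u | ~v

Case v = True:
  (~e) forces e = False.
  (e | ~u | ~v) forces u = False.
  Clause (u | ~v) is falsified — contradiction.
Case v = False:
  (~e) forces e = False.
  (e | ~u | v) forces u = False.
  Clause (u | v) is falsified — contradiction.
Both cases fail, so the formula is unsatisfiable.

Unsatisfiable — no assignment works.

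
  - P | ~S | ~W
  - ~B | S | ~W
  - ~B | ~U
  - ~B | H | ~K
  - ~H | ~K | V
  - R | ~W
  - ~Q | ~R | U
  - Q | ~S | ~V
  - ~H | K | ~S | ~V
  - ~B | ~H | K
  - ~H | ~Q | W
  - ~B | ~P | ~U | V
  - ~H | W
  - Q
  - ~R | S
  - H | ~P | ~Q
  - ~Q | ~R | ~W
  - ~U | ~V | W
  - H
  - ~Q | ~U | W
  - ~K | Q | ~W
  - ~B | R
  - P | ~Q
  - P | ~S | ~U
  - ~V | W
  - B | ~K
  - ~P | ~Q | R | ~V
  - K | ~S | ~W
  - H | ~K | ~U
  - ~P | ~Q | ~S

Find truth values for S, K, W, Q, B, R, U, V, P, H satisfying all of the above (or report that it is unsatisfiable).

Case W = True:
  (R | ~W) forces R = True.
  (Q) forces Q = True.
  Clause (~Q | ~R | ~W) is falsified — contradiction.
Case W = False:
  (~H | W) forces H = False.
  Clause (H) is falsified — contradiction.
Both cases fail, so the formula is unsatisfiable.

No satisfying assignment exists.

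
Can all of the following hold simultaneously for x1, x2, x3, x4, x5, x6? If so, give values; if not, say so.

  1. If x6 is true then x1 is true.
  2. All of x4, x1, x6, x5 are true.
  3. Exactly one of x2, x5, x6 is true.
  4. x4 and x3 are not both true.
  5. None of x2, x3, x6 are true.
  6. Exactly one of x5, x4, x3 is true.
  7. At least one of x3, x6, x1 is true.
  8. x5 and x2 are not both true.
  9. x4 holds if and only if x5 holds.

The formula is unsatisfiable.

Case x6 = True:
  Constraint (5) is violated (x6=T) — contradiction.
Case x6 = False:
  Constraint (2) is violated (x6=F) — contradiction.
Both cases fail — unsatisfiable.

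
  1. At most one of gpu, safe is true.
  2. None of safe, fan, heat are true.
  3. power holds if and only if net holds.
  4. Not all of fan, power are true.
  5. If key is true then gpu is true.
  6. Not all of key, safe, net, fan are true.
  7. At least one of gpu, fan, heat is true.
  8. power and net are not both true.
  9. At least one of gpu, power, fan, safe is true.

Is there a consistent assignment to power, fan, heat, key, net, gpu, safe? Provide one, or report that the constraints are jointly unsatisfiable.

power: False, fan: False, heat: False, key: True, net: False, gpu: True, safe: False

  (1) {gpu, safe}: 1 true — at most one ✓
  (2) {safe, fan, heat}: 0 true — none ✓
  (3) power=F, net=F — same ✓
  (4) {fan, power}: 0/2 true — not all ✓
  (5) key=T ⇒ gpu: T ✓
  (6) {key, safe, net, fan}: 1/4 true — not all ✓
  (7) {gpu, fan, heat}: 1 true — at least one ✓
  (8) power=F, net=F — not both ✓
  (9) {gpu, power, fan, safe}: 1 true — at least one ✓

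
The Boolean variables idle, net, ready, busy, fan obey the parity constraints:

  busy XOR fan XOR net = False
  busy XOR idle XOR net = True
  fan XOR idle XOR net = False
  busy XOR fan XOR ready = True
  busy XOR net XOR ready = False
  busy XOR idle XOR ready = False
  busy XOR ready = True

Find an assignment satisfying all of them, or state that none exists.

idle: True; net: True; ready: False; busy: True; fan: False

busy XOR fan XOR net = T XOR F XOR T = False ✓
busy XOR idle XOR net = T XOR T XOR T = True ✓
fan XOR idle XOR net = F XOR T XOR T = False ✓
busy XOR fan XOR ready = T XOR F XOR F = True ✓
busy XOR net XOR ready = T XOR T XOR F = False ✓
busy XOR idle XOR ready = T XOR T XOR F = False ✓
busy XOR ready = T XOR F = True ✓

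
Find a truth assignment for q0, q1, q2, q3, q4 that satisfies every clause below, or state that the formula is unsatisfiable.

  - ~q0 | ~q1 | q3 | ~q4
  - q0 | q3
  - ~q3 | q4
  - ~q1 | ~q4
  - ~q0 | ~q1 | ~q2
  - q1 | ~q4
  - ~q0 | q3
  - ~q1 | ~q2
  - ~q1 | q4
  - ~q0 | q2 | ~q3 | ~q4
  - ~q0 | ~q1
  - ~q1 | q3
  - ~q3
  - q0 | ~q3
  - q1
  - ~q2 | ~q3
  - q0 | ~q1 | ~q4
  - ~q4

Unsatisfiable

Case q1 = True:
  (~q1 | ~q4) forces q4 = False.
  Clause (~q1 | q4) is falsified — contradiction.
Case q1 = False:
  Clause (q1) is falsified — contradiction.
Both cases fail, so the formula is unsatisfiable.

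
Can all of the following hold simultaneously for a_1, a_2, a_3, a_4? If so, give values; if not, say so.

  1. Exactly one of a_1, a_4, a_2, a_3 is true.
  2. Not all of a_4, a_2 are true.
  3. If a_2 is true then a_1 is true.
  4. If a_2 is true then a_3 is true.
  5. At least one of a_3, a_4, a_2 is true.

a_1 = False, a_2 = False, a_3 = True, a_4 = False

  (1) {a_1, a_4, a_2, a_3}: 1 true — exactly one ✓
  (2) {a_4, a_2}: 0/2 true — not all ✓
  (3) a_2=F ⇒ a_1: vacuous ✓
  (4) a_2=F ⇒ a_3: vacuous ✓
  (5) {a_3, a_4, a_2}: 1 true — at least one ✓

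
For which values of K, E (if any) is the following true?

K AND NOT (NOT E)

K = True; E = True

  NOT (NOT E) = True
    NOT E = False
Both conjuncts True, so the formula holds.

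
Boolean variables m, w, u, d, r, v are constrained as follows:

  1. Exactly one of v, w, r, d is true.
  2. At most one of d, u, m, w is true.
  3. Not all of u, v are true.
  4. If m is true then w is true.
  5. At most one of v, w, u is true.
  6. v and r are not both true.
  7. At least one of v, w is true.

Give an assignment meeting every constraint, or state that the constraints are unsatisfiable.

m=F; w=F; u=F; d=F; r=F; v=T

  (1) {v, w, r, d}: 1 true — exactly one ✓
  (2) {d, u, m, w}: 0 true — at most one ✓
  (3) {u, v}: 1/2 true — not all ✓
  (4) m=F ⇒ w: vacuous ✓
  (5) {v, w, u}: 1 true — at most one ✓
  (6) v=T, r=F — not both ✓
  (7) {v, w}: 1 true — at least one ✓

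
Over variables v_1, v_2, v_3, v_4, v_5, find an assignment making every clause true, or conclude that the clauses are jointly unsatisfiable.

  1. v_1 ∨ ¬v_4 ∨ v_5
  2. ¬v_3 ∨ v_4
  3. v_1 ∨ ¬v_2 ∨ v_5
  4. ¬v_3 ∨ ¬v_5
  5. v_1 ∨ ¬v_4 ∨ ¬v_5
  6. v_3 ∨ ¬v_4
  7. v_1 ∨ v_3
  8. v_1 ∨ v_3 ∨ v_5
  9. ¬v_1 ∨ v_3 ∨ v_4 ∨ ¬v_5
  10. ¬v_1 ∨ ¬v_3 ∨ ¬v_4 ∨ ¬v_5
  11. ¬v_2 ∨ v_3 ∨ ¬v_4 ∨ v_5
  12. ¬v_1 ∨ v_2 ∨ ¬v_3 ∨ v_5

v_1 = True; v_2 = True; v_3 = False; v_4 = False; v_5 = False

Try v_1 = False:
  (v_1 ∨ v_3) forces v_3 = True.
  (¬v_3 ∨ v_4) forces v_4 = True.
  (v_1 ∨ ¬v_4 ∨ v_5) forces v_5 = True.
  clause (¬v_3 ∨ ¬v_5) is falsified — backtrack.
So v_1 = True.
Set v_2 = True.
Set v_3 = False.
  then (v_3 ∨ ¬v_4) forces v_4 = False.
  then (¬v_1 ∨ v_3 ∨ v_4 ∨ ¬v_5) forces v_5 = False.
All clauses satisfied.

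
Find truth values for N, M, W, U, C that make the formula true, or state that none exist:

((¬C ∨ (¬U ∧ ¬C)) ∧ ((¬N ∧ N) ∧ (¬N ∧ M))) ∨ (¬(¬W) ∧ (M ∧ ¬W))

Unsatisfiable — no assignment works.

Case N = True: the formula simplifies to ¬(¬W) ∧ (M ∧ ¬W).
  W = True: the conjunct ¬W is False.
  W = False: the conjunct ¬(¬W) becomes ¬(¬False) = False.
Case N = False: the formula simplifies to ¬(¬W) ∧ (M ∧ ¬W).
  W = True: the conjunct ¬W is False.
  W = False: the conjunct ¬(¬W) becomes ¬(¬False) = False.
Both cases fail — unsatisfiable.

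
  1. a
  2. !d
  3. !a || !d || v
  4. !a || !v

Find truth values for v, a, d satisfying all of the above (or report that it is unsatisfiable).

Unit clause (a) forces a = True.
Unit clause (!d) forces d = False.
In (!a || !v) only !v is left, so v = False.
All clauses satisfied.

v=F, a=T, d=F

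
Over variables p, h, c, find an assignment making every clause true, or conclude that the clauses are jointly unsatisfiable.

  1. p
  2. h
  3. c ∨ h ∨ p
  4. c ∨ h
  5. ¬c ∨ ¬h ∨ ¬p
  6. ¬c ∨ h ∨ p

p: True; h: True; c: False

Unit clause (p) forces p = True.
Unit clause (h) forces h = True.
In (¬c ∨ ¬h ∨ ¬p) only ¬c is left, so c = False.
Check each clause:
  (p): p holds.
  (h): h holds.
  (c ∨ h ∨ p): h holds.
  (c ∨ h): h holds.
  (¬c ∨ ¬h ∨ ¬p): ¬c holds.
  (¬c ∨ h ∨ p): ¬c holds.
All clauses satisfied.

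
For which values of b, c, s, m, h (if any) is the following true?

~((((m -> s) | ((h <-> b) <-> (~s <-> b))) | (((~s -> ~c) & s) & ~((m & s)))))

b = False, c = True, s = False, m = True, h = False

  ~((((m -> s) | ((h <-> b) <-> (~s <-> b))) | (((~s -> ~c) & s) & ~((m & s))))) = True
    ((m -> s) | ((h <-> b) <-> (~s <-> b))) | (((~s -> ~c) & s) & ~((m & s))) = False
      (m -> s) | ((h <-> b) <-> (~s <-> b)) = False
        m -> s = False
        (h <-> b) <-> (~s <-> b) = False
          h <-> b = True
          ~s <-> b = False
            ~s = True
      ((~s -> ~c) & s) & ~((m & s)) = False
        (~s -> ~c) & s = False
          ~s -> ~c = False
            ~s = True
            ~c = False
        ~((m & s)) = True
          m & s = False
The formula evaluates to True.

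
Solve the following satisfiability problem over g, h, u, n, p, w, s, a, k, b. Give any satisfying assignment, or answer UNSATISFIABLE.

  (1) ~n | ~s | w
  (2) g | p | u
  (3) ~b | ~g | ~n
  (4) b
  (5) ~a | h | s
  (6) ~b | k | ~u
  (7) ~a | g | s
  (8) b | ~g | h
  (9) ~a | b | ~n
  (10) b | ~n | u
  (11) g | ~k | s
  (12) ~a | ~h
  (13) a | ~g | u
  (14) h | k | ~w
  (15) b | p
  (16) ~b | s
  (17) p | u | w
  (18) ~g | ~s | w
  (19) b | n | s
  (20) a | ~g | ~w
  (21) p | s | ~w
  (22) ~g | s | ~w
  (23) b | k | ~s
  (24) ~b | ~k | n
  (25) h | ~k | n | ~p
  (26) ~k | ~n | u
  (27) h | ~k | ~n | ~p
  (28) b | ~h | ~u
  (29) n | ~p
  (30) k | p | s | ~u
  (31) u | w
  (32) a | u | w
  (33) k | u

Unit clause (b) forces b = True.
In (~b | s) only s is left, so s = True.
Set g = False.
Set h = False.
Try u = False:
  (g | p | u) forces p = True.
  (n | ~p) forces n = True.
  (~n | ~s | w) forces w = True.
  (h | k | ~w) forces k = True.
  clause (~k | ~n | u) is falsified — backtrack.
So u = True.
  then (~b | k | ~u) forces k = True.
  then (~b | ~k | n) forces n = True.
  then (h | ~k | ~n | ~p) forces p = False.
  then (~n | ~s | w) forces w = True.
Set a = True.
All clauses satisfied.

g: False, h: False, u: True, n: True, p: False, w: True, s: True, a: True, k: True, b: True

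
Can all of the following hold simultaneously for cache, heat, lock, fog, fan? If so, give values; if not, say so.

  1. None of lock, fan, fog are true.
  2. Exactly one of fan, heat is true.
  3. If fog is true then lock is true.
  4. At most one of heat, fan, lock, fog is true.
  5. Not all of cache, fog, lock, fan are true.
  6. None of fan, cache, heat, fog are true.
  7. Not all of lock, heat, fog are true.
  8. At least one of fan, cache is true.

Case cache = True:
  Constraint (6) is violated (cache=T) — contradiction.
Case cache = False:
  (1) forces lock = False.
  (1) forces fan = False.
  Constraint (8) is violated (fan=F, cache=F) — contradiction.
Both cases fail — unsatisfiable.

No satisfying assignment exists.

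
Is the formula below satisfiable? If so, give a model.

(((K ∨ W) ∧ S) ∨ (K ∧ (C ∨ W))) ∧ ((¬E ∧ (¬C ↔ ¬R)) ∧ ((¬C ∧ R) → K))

S = True, C = True, W = True, R = True, K = True, E = False

  ((K ∨ W) ∧ S) ∨ (K ∧ (C ∨ W)) = True
    (K ∨ W) ∧ S = True
      K ∨ W = True
    K ∧ (C ∨ W) = True
      C ∨ W = True
  (¬E ∧ (¬C ↔ ¬R)) ∧ ((¬C ∧ R) → K) = True
    ¬E ∧ (¬C ↔ ¬R) = True
      ¬E = True
      ¬C ↔ ¬R = True
        ¬C = False
        ¬R = False
    (¬C ∧ R) → K = True
      ¬C ∧ R = False
        ¬C = False
Both conjuncts True, so the formula holds.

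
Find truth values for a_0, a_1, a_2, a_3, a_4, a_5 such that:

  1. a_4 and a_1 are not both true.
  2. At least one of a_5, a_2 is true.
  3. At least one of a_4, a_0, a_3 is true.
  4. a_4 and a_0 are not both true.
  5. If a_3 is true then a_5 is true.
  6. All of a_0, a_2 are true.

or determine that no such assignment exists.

a_0 = True, a_1 = False, a_2 = True, a_3 = False, a_4 = False, a_5 = False

  (1) a_4=F, a_1=F — not both ✓
  (2) {a_5, a_2}: 1 true — at least one ✓
  (3) {a_4, a_0, a_3}: 1 true — at least one ✓
  (4) a_4=F, a_0=T — not both ✓
  (5) a_3=F ⇒ a_5: vacuous ✓
  (6) {a_0, a_2}: all 2 true ✓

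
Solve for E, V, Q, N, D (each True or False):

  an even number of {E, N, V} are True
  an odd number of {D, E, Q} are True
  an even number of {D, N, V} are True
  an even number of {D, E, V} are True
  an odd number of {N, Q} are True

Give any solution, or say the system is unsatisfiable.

E = False; V = False; Q = True; N = False; D = False

{E, N, V}: 0 true → even ✓
{D, E, Q}: 1 true → odd ✓
{D, N, V}: 0 true → even ✓
{D, E, V}: 0 true → even ✓
{N, Q}: 1 true → odd ✓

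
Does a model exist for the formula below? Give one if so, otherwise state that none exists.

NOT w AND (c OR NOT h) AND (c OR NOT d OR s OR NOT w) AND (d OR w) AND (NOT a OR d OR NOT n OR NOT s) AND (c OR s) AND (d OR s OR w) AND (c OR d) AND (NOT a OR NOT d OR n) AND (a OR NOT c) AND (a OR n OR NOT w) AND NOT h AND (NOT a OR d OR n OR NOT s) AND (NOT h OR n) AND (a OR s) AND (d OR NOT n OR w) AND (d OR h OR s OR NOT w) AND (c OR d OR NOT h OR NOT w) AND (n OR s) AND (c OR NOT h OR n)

c: True, h: False, w: False, s: True, d: True, n: True, a: True

Unit clause (NOT w) forces w = False.
In (d OR w) only d is left, so d = True.
Unit clause (NOT h) forces h = False.
Set c = True.
  then (a OR NOT c) forces a = True.
  then (NOT a OR NOT d OR n) forces n = True.
Set s = True.
All clauses satisfied.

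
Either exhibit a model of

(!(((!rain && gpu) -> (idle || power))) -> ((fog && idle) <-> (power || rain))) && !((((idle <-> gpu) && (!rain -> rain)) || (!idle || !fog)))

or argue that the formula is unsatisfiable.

fog = True, rain = False, idle = True, power = True, gpu = True

  !(((!rain && gpu) -> (idle || power))) -> ((fog && idle) <-> (power || rain)) = True
    !(((!rain && gpu) -> (idle || power))) = False
      (!rain && gpu) -> (idle || power) = True
        !rain && gpu = True
          !rain = True
        idle || power = True
    (fog && idle) <-> (power || rain) = True
      fog && idle = True
      power || rain = True
  !((((idle <-> gpu) && (!rain -> rain)) || (!idle || !fog))) = True
    ((idle <-> gpu) && (!rain -> rain)) || (!idle || !fog) = False
      (idle <-> gpu) && (!rain -> rain) = False
        idle <-> gpu = True
        !rain -> rain = False
          !rain = True
      !idle || !fog = False
        !idle = False
        !fog = False
Both conjuncts True, so the formula holds.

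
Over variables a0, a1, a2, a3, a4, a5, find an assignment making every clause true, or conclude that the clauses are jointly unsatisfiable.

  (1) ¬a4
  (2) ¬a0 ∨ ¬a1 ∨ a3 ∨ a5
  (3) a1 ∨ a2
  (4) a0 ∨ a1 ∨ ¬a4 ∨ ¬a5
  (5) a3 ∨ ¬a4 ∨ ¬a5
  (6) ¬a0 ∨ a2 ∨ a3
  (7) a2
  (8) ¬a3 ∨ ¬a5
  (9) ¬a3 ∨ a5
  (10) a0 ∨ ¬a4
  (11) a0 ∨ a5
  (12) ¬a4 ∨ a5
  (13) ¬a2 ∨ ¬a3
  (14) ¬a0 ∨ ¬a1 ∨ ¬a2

Unit clause (¬a4) forces a4 = False.
Unit clause (a2) forces a2 = True.
In (¬a2 ∨ ¬a3) only ¬a3 is left, so a3 = False.
Set a0 = True.
  then (¬a0 ∨ ¬a1 ∨ ¬a2) forces a1 = False.
Set a5 = True.
All clauses satisfied.

a0=T, a1=F, a2=T, a3=F, a4=F, a5=T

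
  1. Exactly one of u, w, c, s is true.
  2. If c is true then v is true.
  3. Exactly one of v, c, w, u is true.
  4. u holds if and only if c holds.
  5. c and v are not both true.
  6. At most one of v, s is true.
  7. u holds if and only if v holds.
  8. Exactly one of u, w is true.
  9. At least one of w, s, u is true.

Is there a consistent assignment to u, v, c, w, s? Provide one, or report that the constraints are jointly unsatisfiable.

u = False, v = False, c = False, w = True, s = False

  (1) {u, w, c, s}: 1 true — exactly one ✓
  (2) c=F ⇒ v: vacuous ✓
  (3) {v, c, w, u}: 1 true — exactly one ✓
  (4) u=F, c=F — same ✓
  (5) c=F, v=F — not both ✓
  (6) {v, s}: 0 true — at most one ✓
  (7) u=F, v=F — same ✓
  (8) {u, w}: 1 true — exactly one ✓
  (9) {w, s, u}: 1 true — at least one ✓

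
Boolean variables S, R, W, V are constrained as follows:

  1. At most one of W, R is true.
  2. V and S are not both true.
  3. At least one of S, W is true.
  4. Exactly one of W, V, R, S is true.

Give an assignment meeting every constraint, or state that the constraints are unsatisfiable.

S=T, R=F, W=F, V=F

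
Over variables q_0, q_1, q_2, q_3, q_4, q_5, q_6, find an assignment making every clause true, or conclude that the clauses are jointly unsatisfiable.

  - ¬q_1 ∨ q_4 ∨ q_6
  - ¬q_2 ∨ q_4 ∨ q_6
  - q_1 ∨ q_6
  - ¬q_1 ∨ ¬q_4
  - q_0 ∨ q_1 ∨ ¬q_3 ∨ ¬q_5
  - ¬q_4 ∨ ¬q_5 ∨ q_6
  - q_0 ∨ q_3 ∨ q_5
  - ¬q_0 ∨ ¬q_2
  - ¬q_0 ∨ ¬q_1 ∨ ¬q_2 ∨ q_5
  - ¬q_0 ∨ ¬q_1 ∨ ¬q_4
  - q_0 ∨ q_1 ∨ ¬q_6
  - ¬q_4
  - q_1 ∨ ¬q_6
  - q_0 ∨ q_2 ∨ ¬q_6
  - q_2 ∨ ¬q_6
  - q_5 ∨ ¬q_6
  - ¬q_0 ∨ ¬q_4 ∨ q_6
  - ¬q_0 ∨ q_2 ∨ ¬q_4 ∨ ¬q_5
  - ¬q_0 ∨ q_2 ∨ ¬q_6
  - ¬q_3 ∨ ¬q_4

Unit clause (¬q_4) forces q_4 = False.
Try q_0 = True:
  (¬q_0 ∨ ¬q_2) forces q_2 = False.
  (q_2 ∨ ¬q_6) forces q_6 = False.
  (¬q_1 ∨ q_4 ∨ q_6) forces q_1 = False.
  clause (q_1 ∨ q_6) is falsified — backtrack.
So q_0 = False.
Set q_1 = True.
  then (¬q_1 ∨ q_4 ∨ q_6) forces q_6 = True.
  then (q_0 ∨ q_2 ∨ ¬q_6) forces q_2 = True.
  then (q_5 ∨ ¬q_6) forces q_5 = True.
Set q_3 = False.
All clauses satisfied.

q_0 = False; q_1 = True; q_2 = True; q_3 = False; q_4 = False; q_5 = True; q_6 = True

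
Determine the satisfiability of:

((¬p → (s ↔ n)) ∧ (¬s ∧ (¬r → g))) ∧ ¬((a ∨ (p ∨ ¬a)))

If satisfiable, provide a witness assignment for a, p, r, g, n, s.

UNSATISFIABLE

The conjunct ¬((a ∨ (p ∨ ¬a))) is unsatisfiable on its own:
  a=F, p=F: evaluates to False.
  a=F, p=T: evaluates to False.
  a=T, p=F: evaluates to False.
  a=T, p=T: evaluates to False.
So the whole conjunction is unsatisfiable.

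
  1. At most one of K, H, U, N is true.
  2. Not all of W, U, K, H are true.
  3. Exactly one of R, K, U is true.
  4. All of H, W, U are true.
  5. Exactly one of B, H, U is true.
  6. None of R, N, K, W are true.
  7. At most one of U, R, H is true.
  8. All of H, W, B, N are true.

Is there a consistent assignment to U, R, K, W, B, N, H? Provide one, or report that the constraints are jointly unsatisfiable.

Unsatisfiable — no assignment works.

Case W = True:
  Constraint (6) is violated (W=T) — contradiction.
Case W = False:
  Constraint (4) is violated (W=F) — contradiction.
Both cases fail — unsatisfiable.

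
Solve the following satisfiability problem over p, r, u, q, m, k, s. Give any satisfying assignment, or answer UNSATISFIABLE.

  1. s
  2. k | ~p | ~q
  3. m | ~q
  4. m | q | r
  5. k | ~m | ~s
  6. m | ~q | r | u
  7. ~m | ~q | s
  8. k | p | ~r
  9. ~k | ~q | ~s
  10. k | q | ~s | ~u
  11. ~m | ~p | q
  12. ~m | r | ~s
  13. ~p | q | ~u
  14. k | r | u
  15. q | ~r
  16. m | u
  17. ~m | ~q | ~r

Unsatisfiable — no assignment works.

Case r = True:
  (s) forces s = True.
  (q | ~r) forces q = True.
  (m | ~q) forces m = True.
  Clause (~m | ~q | ~r) is falsified — contradiction.
Case r = False:
  (s) forces s = True.
  (~m | r | ~s) forces m = False.
  (m | ~q) forces q = False.
  Clause (m | q | r) is falsified — contradiction.
Both cases fail, so the formula is unsatisfiable.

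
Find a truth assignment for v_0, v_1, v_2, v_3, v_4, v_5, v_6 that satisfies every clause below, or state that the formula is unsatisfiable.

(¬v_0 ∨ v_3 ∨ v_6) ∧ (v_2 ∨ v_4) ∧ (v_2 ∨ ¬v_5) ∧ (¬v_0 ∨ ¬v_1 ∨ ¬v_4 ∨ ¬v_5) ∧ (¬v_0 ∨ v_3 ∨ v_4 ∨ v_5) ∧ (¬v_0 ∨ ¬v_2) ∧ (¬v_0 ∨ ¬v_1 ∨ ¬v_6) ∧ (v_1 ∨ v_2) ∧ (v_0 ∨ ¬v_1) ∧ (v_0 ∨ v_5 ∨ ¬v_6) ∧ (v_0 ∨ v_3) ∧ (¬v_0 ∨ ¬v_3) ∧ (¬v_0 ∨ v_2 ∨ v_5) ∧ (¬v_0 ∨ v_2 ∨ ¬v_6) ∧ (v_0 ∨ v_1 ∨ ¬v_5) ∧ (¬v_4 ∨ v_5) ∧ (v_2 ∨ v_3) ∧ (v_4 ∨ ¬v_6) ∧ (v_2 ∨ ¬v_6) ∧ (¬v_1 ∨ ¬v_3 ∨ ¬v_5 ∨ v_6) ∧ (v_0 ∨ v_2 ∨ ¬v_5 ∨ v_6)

v_0=F; v_1=F; v_2=T; v_3=T; v_4=F; v_5=F; v_6=F

Try v_0 = True:
  (¬v_0 ∨ ¬v_2) forces v_2 = False.
  (v_2 ∨ v_4) forces v_4 = True.
  (v_2 ∨ ¬v_5) forces v_5 = False.
  clause (¬v_0 ∨ v_2 ∨ v_5) is falsified — backtrack.
So v_0 = False.
  then (v_0 ∨ ¬v_1) forces v_1 = False.
  then (v_0 ∨ v_3) forces v_3 = True.
  then (v_0 ∨ v_1 ∨ ¬v_5) forces v_5 = False.
  then (¬v_4 ∨ v_5) forces v_4 = False.
  then (v_4 ∨ ¬v_6) forces v_6 = False.
  then (v_2 ∨ v_4) forces v_2 = True.
All clauses satisfied.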